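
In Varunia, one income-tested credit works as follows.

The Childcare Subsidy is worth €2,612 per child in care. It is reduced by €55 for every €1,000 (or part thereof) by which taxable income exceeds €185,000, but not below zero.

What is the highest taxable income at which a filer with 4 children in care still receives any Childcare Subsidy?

Full credit = 4 × €2,612 = €10,448.
After 189 increments the reduction is 189 × €55 = €10,395, leaving €53; one more increment wipes it out. Increment 189 ends at excess 189 × €1,000 = €189,000, so the highest qualifying income is €185,000 + €189,000 = €374,000.

€374,000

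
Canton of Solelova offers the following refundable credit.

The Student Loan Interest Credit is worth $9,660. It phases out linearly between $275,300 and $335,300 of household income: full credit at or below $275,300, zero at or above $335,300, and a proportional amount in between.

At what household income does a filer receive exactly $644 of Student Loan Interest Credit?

$331,300

$644 is 644/9,660 of the full $9,660, so 9,016/9,660 of the $60,000 range has been used: income = $275,300 + $60,000 × 9,016/9,660 = $331,300.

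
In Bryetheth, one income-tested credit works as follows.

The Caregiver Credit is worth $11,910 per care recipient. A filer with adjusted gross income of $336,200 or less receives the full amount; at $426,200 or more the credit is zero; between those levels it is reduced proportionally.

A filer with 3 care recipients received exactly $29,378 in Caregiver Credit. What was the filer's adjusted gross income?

Full credit = 3 × $11,910 = $35,730.
$29,378 is 29,378/35,730 of the full $35,730, so 6,352/35,730 of the $90,000 range has been used: income = $336,200 + $90,000 × 6,352/35,730 = $352,200.

$352,200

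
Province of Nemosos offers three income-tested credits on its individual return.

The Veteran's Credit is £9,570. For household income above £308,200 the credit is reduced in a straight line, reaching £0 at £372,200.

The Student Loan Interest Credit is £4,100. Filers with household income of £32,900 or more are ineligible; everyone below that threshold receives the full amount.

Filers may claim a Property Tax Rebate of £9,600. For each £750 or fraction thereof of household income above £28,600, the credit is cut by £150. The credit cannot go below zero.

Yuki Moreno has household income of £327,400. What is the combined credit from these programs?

£6,699

Veteran's Credit: £327,400 is £19,200 into a £64,000 phase-out range, leaving 44,800/64,000 of the credit: £9,570 × 44,800/64,000 = £6,699.
Student Loan Interest Credit: £327,400 meets or exceeds the £32,900 cutoff, so the credit is £0.
Property Tax Rebate: income exceeds £28,600 by £298,800 → 399 increments × £150 = £59,850 ≥ base, so the credit is £0.
Total: £6,699 + £0 + £0 = £6,699.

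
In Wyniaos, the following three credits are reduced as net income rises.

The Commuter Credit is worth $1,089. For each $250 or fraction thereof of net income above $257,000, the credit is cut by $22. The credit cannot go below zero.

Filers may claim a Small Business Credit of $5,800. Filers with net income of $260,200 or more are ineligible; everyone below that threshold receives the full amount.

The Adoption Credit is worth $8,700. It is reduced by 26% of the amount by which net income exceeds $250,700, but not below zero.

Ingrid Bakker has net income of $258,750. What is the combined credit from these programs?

$13,342

Commuter Credit: income exceeds $257,000 by $1,750, which is 7 full-or-partial $250 increments; reduction = 7 × $22 = $154, leaving $935.
Small Business Credit: $258,750 is below the $260,200 cutoff, so the full $5,800 applies.
Adoption Credit: 26% of the $8,050 excess over $250,700 is $2,093; credit = $8,700 − $2,093 = $6,607.
Total: $935 + $5,800 + $6,607 = $13,342.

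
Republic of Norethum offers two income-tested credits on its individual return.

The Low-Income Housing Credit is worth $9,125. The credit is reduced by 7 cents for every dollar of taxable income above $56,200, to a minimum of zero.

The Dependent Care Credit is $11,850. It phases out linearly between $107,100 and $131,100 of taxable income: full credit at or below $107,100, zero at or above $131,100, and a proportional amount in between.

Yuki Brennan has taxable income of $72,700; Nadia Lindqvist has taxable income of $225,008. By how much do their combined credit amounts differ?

$19,820

Yuki ($72,700): Low-Income Housing Credit: 7% of the $16,500 excess over $56,200 is $1,155; credit = $9,125 − $1,155 = $7,970. Dependent Care Credit: $72,700 is at or below the $107,100 threshold, so the full $11,850 applies. total $7,970 + $11,850 = $19,820
Nadia ($225,008): Low-Income Housing Credit: 7% of the $168,808 excess over $56,200 is $11,816.56 ≥ base, so the credit is $0. Dependent Care Credit: $225,008 is at or above $131,100, so the credit is $0. total $0 + $0 = $0
Difference: |$19,820 − $0| = $19,820.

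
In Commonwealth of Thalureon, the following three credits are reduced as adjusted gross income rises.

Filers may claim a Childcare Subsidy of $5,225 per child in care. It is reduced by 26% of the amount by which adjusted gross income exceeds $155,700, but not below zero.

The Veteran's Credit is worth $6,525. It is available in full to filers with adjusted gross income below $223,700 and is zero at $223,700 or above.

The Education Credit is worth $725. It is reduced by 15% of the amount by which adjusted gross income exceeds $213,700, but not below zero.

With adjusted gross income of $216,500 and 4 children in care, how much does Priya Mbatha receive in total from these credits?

$11,922

Childcare Subsidy: base = 4 × $5,225 = $20,900. 26% of the $60,800 excess over $155,700 is $15,808; credit = $20,900 − $15,808 = $5,092.
Veteran's Credit: $216,500 is below the $223,700 cutoff, so the full $6,525 applies.
Education Credit: 15% of the $2,800 excess over $213,700 is $420; credit = $725 − $420 = $305.
Total: $5,092 + $6,525 + $305 = $11,922.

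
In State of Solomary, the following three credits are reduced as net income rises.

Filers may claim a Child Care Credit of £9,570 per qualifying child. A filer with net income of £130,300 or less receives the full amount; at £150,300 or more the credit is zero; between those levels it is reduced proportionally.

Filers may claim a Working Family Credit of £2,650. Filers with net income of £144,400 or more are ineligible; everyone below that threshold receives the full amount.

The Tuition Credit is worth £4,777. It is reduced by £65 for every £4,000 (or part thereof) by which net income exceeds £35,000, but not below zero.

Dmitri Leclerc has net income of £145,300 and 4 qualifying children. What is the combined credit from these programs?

£12,527

Child Care Credit: base = 4 × £9,570 = £38,280. £145,300 is £15,000 into a £20,000 phase-out range, leaving 5,000/20,000 of the credit: £38,280 × 5,000/20,000 = £9,570.
Working Family Credit: £145,300 meets or exceeds the £144,400 cutoff, so the credit is £0.
Tuition Credit: income exceeds £35,000 by £110,300, which is 28 full-or-partial £4,000 increments; reduction = 28 × £65 = £1,820, leaving £2,957.
Total: £9,570 + £0 + £2,957 = £12,527.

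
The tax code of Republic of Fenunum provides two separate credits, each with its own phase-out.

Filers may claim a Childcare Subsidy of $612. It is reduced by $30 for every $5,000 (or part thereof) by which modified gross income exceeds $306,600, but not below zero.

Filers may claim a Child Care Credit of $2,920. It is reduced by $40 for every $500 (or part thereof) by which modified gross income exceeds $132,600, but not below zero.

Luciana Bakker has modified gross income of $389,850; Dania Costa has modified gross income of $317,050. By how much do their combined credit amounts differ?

Luciana ($389,850): Childcare Subsidy: income exceeds $306,600 by $83,250, which is 17 full-or-partial $5,000 increments; reduction = 17 × $30 = $510, leaving $102. Child Care Credit: income exceeds $132,600 by $257,250 → 515 increments × $40 = $20,600 ≥ base, so the credit is $0. total $102 + $0 = $102
Dania ($317,050): Childcare Subsidy: income exceeds $306,600 by $10,450, which is 3 full-or-partial $5,000 increments; reduction = 3 × $30 = $90, leaving $522. Child Care Credit: income exceeds $132,600 by $184,450 → 369 increments × $40 = $14,760 ≥ base, so the credit is $0. total $522 + $0 = $522
Difference: |$102 − $522| = $420.

$420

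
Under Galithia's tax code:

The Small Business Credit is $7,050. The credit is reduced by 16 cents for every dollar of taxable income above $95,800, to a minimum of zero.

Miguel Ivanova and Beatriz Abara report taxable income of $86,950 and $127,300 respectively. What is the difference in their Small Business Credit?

Miguel ($86,950): Small Business Credit: $86,950 is at or below the $95,800 threshold, so the full $7,050 applies.
Beatriz ($127,300): Small Business Credit: 16% of the $31,500 excess over $95,800 is $5,040; credit = $7,050 − $5,040 = $2,010.
Difference: |$7,050 − $2,010| = $5,040.

$5,040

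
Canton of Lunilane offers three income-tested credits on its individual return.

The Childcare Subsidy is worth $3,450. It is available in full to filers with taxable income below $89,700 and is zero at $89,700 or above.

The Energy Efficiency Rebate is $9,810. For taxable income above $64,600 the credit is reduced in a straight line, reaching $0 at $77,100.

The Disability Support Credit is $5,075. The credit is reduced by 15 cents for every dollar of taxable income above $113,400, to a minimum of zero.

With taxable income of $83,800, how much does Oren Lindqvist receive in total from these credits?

Childcare Subsidy: $83,800 is below the $89,700 cutoff, so the full $3,450 applies.
Energy Efficiency Rebate: $83,800 is at or above $77,100, so the credit is $0.
Disability Support Credit: $83,800 is at or below the $113,400 threshold, so the full $5,075 applies.
Total: $3,450 + $0 + $5,075 = $8,525.

$8,525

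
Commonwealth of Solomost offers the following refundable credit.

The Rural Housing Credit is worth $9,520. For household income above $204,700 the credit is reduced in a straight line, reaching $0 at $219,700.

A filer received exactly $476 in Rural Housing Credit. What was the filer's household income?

$476 is 476/9,520 of the full $9,520, so 9,044/9,520 of the $15,000 range has been used: income = $204,700 + $15,000 × 9,044/9,520 = $218,950.

$218,950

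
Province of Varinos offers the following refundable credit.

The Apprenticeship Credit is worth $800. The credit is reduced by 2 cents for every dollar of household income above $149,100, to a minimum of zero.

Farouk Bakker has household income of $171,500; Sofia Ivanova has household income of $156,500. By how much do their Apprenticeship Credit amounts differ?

$300

Farouk ($171,500): Apprenticeship Credit: 2% of the $22,400 excess over $149,100 is $448; credit = $800 − $448 = $352.
Sofia ($156,500): Apprenticeship Credit: 2% of the $7,400 excess over $149,100 is $148; credit = $800 − $148 = $652.
Difference: |$352 − $652| = $300.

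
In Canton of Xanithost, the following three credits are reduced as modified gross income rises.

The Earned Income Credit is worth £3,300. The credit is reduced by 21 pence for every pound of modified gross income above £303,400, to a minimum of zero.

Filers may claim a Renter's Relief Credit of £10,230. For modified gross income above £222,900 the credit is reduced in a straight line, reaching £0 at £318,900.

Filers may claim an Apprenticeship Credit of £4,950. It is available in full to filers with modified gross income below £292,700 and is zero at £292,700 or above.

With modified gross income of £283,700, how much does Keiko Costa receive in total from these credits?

Earned Income Credit: £283,700 is at or below the £303,400 threshold, so the full £3,300 applies.
Renter's Relief Credit: £283,700 is £60,800 into a £96,000 phase-out range, leaving 35,200/96,000 of the credit: £10,230 × 35,200/96,000 = £3,751.
Apprenticeship Credit: £283,700 is below the £292,700 cutoff, so the full £4,950 applies.
Total: £3,300 + £3,751 + £4,950 = £12,001.

£12,001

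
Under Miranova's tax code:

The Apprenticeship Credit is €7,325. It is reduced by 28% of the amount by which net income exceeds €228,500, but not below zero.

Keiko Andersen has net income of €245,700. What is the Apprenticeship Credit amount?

€2,509

Apprenticeship Credit: 28% of the €17,200 excess over €228,500 is €4,816; credit = €7,325 − €4,816 = €2,509.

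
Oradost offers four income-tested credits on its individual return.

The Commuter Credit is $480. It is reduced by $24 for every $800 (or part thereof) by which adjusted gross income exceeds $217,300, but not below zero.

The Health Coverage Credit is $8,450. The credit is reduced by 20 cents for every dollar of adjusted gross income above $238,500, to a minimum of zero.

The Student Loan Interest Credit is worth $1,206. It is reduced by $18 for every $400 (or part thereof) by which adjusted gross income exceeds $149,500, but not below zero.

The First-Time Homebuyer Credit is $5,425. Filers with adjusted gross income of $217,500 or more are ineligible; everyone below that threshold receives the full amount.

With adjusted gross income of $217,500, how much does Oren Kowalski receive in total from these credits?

$8,906

Commuter Credit: income exceeds $217,300 by $200, which is 1 full-or-partial $800 increment; reduction = 1 × $24 = $24, leaving $456.
Health Coverage Credit: $217,500 is at or below the $238,500 threshold, so the full $8,450 applies.
Student Loan Interest Credit: income exceeds $149,500 by $68,000 → 170 increments × $18 = $3,060 ≥ base, so the credit is $0.
First-Time Homebuyer Credit: $217,500 meets or exceeds the $217,500 cutoff, so the credit is $0.
Total: $456 + $8,450 + $0 + $0 = $8,906.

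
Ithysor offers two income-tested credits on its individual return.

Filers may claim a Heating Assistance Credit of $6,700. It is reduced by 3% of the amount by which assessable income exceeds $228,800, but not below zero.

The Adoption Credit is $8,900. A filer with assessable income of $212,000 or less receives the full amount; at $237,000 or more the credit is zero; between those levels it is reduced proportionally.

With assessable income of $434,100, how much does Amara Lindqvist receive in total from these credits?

$541

Heating Assistance Credit: 3% of the $205,300 excess over $228,800 is $6,159; credit = $6,700 − $6,159 = $541.
Adoption Credit: $434,100 is at or above $237,000, so the credit is $0.
Total: $541 + $0 = $541.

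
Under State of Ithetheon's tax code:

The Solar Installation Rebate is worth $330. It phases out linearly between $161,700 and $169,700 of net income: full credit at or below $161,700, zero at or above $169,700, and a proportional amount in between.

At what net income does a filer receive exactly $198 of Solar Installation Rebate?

$164,900

$198 is 198/330 of the full $330, so 132/330 of the $8,000 range has been used: income = $161,700 + $8,000 × 132/330 = $164,900.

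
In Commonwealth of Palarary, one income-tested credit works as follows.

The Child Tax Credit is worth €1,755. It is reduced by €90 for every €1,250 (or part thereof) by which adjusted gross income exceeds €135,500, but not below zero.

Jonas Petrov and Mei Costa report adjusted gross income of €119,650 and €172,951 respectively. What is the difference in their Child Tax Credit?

Jonas (€119,650): Child Tax Credit: €119,650 is at or below the €135,500 threshold, so the full €1,755 applies.
Mei (€172,951): Child Tax Credit: income exceeds €135,500 by €37,451 → 30 increments × €90 = €2,700 ≥ base, so the credit is €0.
Difference: |€1,755 − €0| = €1,755.

€1,755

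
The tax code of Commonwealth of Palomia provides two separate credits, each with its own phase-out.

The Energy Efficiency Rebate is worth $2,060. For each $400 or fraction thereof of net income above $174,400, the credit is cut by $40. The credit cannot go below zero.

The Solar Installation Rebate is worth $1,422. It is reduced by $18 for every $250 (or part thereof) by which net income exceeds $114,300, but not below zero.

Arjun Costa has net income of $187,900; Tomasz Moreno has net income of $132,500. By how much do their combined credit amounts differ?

Arjun ($187,900): Energy Efficiency Rebate: income exceeds $174,400 by $13,500, which is 34 full-or-partial $400 increments; reduction = 34 × $40 = $1,360, leaving $700. Solar Installation Rebate: income exceeds $114,300 by $73,600 → 295 increments × $18 = $5,310 ≥ base, so the credit is $0. total $700 + $0 = $700
Tomasz ($132,500): Energy Efficiency Rebate: $132,500 is at or below the $174,400 threshold, so the full $2,060 applies. Solar Installation Rebate: income exceeds $114,300 by $18,200, which is 73 full-or-partial $250 increments; reduction = 73 × $18 = $1,314, leaving $108. total $2,060 + $108 = $2,168
Difference: |$700 − $2,168| = $1,468.

$1,468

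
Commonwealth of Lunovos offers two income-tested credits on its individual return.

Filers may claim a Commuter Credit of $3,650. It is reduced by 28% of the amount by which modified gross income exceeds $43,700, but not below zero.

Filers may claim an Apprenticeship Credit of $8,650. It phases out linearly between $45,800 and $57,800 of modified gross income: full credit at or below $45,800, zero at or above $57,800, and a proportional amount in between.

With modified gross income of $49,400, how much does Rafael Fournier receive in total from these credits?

Commuter Credit: 28% of the $5,700 excess over $43,700 is $1,596; credit = $3,650 − $1,596 = $2,054.
Apprenticeship Credit: $49,400 is $3,600 into a $12,000 phase-out range, leaving 8,400/12,000 of the credit: $8,650 × 8,400/12,000 = $6,055.
Total: $2,054 + $6,055 = $8,109.

$8,109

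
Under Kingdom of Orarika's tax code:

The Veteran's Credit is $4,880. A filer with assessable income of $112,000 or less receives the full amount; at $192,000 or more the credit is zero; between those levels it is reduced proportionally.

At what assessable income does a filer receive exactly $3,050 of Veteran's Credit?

$3,050 is 3,050/4,880 of the full $4,880, so 1,830/4,880 of the $80,000 range has been used: income = $112,000 + $80,000 × 1,830/4,880 = $142,000.

$142,000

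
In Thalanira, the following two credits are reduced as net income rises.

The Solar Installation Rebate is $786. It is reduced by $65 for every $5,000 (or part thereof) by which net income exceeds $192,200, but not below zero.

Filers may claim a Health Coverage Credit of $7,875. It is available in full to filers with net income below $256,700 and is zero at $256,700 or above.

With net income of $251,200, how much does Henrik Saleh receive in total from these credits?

Solar Installation Rebate: income exceeds $192,200 by $59,000, which is 12 full-or-partial $5,000 increments; reduction = 12 × $65 = $780, leaving $6.
Health Coverage Credit: $251,200 is below the $256,700 cutoff, so the full $7,875 applies.
Total: $6 + $7,875 = $7,881.

$7,881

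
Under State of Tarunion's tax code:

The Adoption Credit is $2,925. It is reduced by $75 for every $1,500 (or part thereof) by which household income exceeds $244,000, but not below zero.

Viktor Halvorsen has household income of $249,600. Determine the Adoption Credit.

Adoption Credit: income exceeds $244,000 by $5,600, which is 4 full-or-partial $1,500 increments; reduction = 4 × $75 = $300, leaving $2,625.

$2,625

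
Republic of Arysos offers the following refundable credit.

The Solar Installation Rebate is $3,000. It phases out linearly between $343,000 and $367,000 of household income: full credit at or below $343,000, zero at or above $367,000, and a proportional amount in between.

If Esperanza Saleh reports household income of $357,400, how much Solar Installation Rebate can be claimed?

$1,200

Solar Installation Rebate: $357,400 is $14,400 into a $24,000 phase-out range, leaving 9,600/24,000 of the credit: $3,000 × 9,600/24,000 = $1,200.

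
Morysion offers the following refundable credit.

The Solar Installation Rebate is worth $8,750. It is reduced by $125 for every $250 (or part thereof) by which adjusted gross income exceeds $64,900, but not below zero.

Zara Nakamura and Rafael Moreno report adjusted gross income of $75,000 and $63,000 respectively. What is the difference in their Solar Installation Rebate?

Zara ($75,000): Solar Installation Rebate: income exceeds $64,900 by $10,100, which is 41 full-or-partial $250 increments; reduction = 41 × $125 = $5,125, leaving $3,625.
Rafael ($63,000): Solar Installation Rebate: $63,000 is at or below the $64,900 threshold, so the full $8,750 applies.
Difference: |$3,625 − $8,750| = $5,125.

$5,125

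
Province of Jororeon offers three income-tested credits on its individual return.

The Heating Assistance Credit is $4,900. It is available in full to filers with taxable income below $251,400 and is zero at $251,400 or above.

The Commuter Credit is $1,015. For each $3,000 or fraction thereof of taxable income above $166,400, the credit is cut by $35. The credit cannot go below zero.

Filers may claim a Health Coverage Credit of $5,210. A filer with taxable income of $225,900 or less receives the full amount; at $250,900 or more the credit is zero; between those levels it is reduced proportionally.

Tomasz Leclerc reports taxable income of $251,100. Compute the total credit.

Heating Assistance Credit: $251,100 is below the $251,400 cutoff, so the full $4,900 applies.
Commuter Credit: income exceeds $166,400 by $84,700 → 29 increments × $35 = $1,015 ≥ base, so the credit is $0.
Health Coverage Credit: $251,100 is at or above $250,900, so the credit is $0.
Total: $4,900 + $0 + $0 = $4,900.

$4,900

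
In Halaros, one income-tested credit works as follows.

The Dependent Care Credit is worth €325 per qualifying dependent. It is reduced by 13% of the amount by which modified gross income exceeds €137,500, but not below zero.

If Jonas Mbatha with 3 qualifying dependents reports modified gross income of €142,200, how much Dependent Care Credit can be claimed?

€364

Dependent Care Credit: base = 3 × €325 = €975. 13% of the €4,700 excess over €137,500 is €611; credit = €975 − €611 = €364.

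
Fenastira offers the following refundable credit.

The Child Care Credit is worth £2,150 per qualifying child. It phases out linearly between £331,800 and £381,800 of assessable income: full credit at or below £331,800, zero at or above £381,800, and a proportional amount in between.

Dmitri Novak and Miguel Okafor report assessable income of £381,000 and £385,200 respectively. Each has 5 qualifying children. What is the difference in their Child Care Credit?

£172

Dmitri (£381,000): Child Care Credit: base = 5 × £2,150 = £10,750. £381,000 is £49,200 into a £50,000 phase-out range, leaving 800/50,000 of the credit: £10,750 × 800/50,000 = £172.
Miguel (£385,200): Child Care Credit: base = 5 × £2,150 = £10,750. £385,200 is at or above £381,800, so the credit is £0.
Difference: |£172 − £0| = £172.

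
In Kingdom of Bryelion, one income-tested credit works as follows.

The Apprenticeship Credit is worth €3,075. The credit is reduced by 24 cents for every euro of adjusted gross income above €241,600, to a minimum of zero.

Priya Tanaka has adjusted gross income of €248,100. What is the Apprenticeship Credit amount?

Apprenticeship Credit: 24% of the €6,500 excess over €241,600 is €1,560; credit = €3,075 − €1,560 = €1,515.

€1,515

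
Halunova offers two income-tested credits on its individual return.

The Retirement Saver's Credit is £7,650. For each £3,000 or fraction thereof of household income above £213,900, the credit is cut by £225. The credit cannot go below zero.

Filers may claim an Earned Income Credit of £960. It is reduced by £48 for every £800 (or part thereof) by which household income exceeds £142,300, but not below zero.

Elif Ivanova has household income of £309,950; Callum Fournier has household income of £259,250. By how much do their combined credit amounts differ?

Elif (£309,950): Retirement Saver's Credit: income exceeds £213,900 by £96,050, which is 33 full-or-partial £3,000 increments; reduction = 33 × £225 = £7,425, leaving £225. Earned Income Credit: income exceeds £142,300 by £167,650 → 210 increments × £48 = £10,080 ≥ base, so the credit is £0. total £225 + £0 = £225
Callum (£259,250): Retirement Saver's Credit: income exceeds £213,900 by £45,350, which is 16 full-or-partial £3,000 increments; reduction = 16 × £225 = £3,600, leaving £4,050. Earned Income Credit: income exceeds £142,300 by £116,950 → 147 increments × £48 = £7,056 ≥ base, so the credit is £0. total £4,050 + £0 = £4,050
Difference: |£225 − £4,050| = £3,825.

£3,825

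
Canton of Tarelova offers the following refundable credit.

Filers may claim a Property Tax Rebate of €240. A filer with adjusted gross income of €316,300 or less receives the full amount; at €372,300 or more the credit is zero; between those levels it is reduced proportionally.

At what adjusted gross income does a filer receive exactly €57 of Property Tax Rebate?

€359,000

€57 is 57/240 of the full €240, so 183/240 of the €56,000 range has been used: income = €316,300 + €56,000 × 183/240 = €359,000.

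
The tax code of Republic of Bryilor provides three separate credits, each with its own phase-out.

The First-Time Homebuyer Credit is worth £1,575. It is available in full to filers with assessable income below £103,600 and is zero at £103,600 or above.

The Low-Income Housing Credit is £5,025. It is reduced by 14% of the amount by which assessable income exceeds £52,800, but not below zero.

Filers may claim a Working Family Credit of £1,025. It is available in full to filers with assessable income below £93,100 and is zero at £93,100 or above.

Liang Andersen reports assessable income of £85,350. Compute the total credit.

£3,068

First-Time Homebuyer Credit: £85,350 is below the £103,600 cutoff, so the full £1,575 applies.
Low-Income Housing Credit: 14% of the £32,550 excess over £52,800 is £4,557; credit = £5,025 − £4,557 = £468.
Working Family Credit: £85,350 is below the £93,100 cutoff, so the full £1,025 applies.
Total: £1,575 + £468 + £1,025 = £3,068.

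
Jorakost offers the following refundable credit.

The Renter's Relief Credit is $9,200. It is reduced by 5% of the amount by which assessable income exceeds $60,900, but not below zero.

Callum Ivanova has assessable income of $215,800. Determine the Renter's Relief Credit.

$1,455

Renter's Relief Credit: 5% of the $154,900 excess over $60,900 is $7,745; credit = $9,200 − $7,745 = $1,455.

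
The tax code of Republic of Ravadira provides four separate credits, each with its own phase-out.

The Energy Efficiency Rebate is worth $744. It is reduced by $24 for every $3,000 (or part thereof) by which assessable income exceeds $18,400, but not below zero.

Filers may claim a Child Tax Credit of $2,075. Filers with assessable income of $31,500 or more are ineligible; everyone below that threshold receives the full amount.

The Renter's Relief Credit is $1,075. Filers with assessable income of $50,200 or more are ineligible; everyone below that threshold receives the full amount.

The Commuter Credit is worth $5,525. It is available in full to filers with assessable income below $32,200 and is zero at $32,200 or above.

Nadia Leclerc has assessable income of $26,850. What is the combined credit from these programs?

$9,347

Energy Efficiency Rebate: income exceeds $18,400 by $8,450, which is 3 full-or-partial $3,000 increments; reduction = 3 × $24 = $72, leaving $672.
Child Tax Credit: $26,850 is below the $31,500 cutoff, so the full $2,075 applies.
Renter's Relief Credit: $26,850 is below the $50,200 cutoff, so the full $1,075 applies.
Commuter Credit: $26,850 is below the $32,200 cutoff, so the full $5,525 applies.
Total: $672 + $2,075 + $1,075 + $5,525 = $9,347.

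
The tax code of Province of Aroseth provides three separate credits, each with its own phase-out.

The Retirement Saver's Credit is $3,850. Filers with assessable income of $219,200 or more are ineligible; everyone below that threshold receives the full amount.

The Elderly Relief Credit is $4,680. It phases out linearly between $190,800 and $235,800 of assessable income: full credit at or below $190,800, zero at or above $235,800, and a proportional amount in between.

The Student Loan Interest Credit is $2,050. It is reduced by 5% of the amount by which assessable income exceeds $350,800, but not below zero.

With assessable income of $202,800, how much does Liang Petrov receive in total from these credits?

Retirement Saver's Credit: $202,800 is below the $219,200 cutoff, so the full $3,850 applies.
Elderly Relief Credit: $202,800 is $12,000 into a $45,000 phase-out range, leaving 33,000/45,000 of the credit: $4,680 × 33,000/45,000 = $3,432.
Student Loan Interest Credit: $202,800 is at or below the $350,800 threshold, so the full $2,050 applies.
Total: $3,850 + $3,432 + $2,050 = $9,332.

$9,332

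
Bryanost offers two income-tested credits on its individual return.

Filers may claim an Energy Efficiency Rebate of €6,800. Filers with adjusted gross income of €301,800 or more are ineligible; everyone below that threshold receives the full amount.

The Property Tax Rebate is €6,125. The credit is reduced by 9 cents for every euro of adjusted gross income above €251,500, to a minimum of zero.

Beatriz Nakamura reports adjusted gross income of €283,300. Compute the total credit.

€10,063

Energy Efficiency Rebate: €283,300 is below the €301,800 cutoff, so the full €6,800 applies.
Property Tax Rebate: 9% of the €31,800 excess over €251,500 is €2,862; credit = €6,125 − €2,862 = €3,263.
Total: €6,800 + €3,263 = €10,063.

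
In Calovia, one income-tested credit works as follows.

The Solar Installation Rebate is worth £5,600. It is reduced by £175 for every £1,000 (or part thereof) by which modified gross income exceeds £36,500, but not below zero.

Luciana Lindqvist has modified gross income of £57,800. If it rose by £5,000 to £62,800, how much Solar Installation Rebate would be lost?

At £57,800 — income exceeds £36,500 by £21,300, which is 22 full-or-partial £1,000 increments; reduction = 22 × £175 = £3,850, leaving £1,750.
At £62,800 — income exceeds £36,500 by £26,300, which is 27 full-or-partial £1,000 increments; reduction = 27 × £175 = £4,725, leaving £875.
Lost: £1,750 − £875 = £875.

£875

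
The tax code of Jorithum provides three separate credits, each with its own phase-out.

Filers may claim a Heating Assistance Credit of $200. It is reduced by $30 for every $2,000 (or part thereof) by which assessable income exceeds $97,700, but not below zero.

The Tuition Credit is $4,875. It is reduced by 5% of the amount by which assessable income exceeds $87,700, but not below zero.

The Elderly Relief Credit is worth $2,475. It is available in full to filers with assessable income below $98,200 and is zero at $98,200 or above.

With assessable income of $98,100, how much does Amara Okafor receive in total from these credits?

Heating Assistance Credit: income exceeds $97,700 by $400, which is 1 full-or-partial $2,000 increment; reduction = 1 × $30 = $30, leaving $170.
Tuition Credit: 5% of the $10,400 excess over $87,700 is $520; credit = $4,875 − $520 = $4,355.
Elderly Relief Credit: $98,100 is below the $98,200 cutoff, so the full $2,475 applies.
Total: $170 + $4,355 + $2,475 = $7,000.

$7,000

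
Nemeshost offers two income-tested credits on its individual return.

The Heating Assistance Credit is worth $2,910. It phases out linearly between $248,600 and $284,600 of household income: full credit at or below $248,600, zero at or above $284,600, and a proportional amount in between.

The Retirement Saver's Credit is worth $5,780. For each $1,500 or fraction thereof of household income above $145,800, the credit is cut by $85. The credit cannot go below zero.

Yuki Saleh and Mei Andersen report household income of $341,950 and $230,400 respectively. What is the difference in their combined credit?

$3,845

Yuki ($341,950): Heating Assistance Credit: $341,950 is at or above $284,600, so the credit is $0. Retirement Saver's Credit: income exceeds $145,800 by $196,150 → 131 increments × $85 = $11,135 ≥ base, so the credit is $0. total $0 + $0 = $0
Mei ($230,400): Heating Assistance Credit: $230,400 is at or below the $248,600 threshold, so the full $2,910 applies. Retirement Saver's Credit: income exceeds $145,800 by $84,600, which is 57 full-or-partial $1,500 increments; reduction = 57 × $85 = $4,845, leaving $935. total $2,910 + $935 = $3,845
Difference: |$0 − $3,845| = $3,845.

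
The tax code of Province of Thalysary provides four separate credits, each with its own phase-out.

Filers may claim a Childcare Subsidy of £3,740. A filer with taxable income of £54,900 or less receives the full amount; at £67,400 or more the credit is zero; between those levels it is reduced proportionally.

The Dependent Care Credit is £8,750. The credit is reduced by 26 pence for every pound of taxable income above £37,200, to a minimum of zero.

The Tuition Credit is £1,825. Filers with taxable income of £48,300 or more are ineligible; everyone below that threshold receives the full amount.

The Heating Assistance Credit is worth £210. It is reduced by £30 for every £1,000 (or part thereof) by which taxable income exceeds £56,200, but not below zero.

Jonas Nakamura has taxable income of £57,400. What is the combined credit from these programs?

Childcare Subsidy: £57,400 is £2,500 into a £12,500 phase-out range, leaving 10,000/12,500 of the credit: £3,740 × 10,000/12,500 = £2,992.
Dependent Care Credit: 26% of the £20,200 excess over £37,200 is £5,252; credit = £8,750 − £5,252 = £3,498.
Tuition Credit: £57,400 meets or exceeds the £48,300 cutoff, so the credit is £0.
Heating Assistance Credit: income exceeds £56,200 by £1,200, which is 2 full-or-partial £1,000 increments; reduction = 2 × £30 = £60, leaving £150.
Total: £2,992 + £3,498 + £0 + £150 = £6,640.

£6,640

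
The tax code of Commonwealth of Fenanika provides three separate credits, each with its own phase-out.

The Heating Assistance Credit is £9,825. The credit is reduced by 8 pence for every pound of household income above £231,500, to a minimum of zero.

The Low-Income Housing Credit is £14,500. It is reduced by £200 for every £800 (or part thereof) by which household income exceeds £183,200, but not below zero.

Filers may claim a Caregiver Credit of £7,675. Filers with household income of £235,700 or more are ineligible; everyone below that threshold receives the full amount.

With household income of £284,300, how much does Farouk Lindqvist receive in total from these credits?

£5,601

Heating Assistance Credit: 8% of the £52,800 excess over £231,500 is £4,224; credit = £9,825 − £4,224 = £5,601.
Low-Income Housing Credit: income exceeds £183,200 by £101,100 → 127 increments × £200 = £25,400 ≥ base, so the credit is £0.
Caregiver Credit: £284,300 meets or exceeds the £235,700 cutoff, so the credit is £0.
Total: £5,601 + £0 + £0 = £5,601.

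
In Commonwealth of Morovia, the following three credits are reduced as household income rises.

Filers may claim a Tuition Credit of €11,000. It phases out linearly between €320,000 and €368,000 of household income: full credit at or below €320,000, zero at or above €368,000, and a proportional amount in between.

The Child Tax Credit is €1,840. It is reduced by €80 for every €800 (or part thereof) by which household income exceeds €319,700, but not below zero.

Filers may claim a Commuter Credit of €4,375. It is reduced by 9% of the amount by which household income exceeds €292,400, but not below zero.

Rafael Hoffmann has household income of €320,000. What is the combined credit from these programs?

Tuition Credit: €320,000 is at or below the €320,000 threshold, so the full €11,000 applies.
Child Tax Credit: income exceeds €319,700 by €300, which is 1 full-or-partial €800 increment; reduction = 1 × €80 = €80, leaving €1,760.
Commuter Credit: 9% of the €27,600 excess over €292,400 is €2,484; credit = €4,375 − €2,484 = €1,891.
Total: €11,000 + €1,760 + €1,891 = €14,651.

€14,651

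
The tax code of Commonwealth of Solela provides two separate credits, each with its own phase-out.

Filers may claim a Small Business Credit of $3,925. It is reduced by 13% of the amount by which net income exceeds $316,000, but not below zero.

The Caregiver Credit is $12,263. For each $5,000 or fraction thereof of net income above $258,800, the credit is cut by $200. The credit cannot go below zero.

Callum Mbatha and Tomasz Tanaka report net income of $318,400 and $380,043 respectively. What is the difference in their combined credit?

$6,213

Callum ($318,400): Small Business Credit: 13% of the $2,400 excess over $316,000 is $312; credit = $3,925 − $312 = $3,613. Caregiver Credit: income exceeds $258,800 by $59,600, which is 12 full-or-partial $5,000 increments; reduction = 12 × $200 = $2,400, leaving $9,863. total $3,613 + $9,863 = $13,476
Tomasz ($380,043): Small Business Credit: 13% of the $64,043 excess over $316,000 is $8,325.59 ≥ base, so the credit is $0. Caregiver Credit: income exceeds $258,800 by $121,243, which is 25 full-or-partial $5,000 increments; reduction = 25 × $200 = $5,000, leaving $7,263. total $0 + $7,263 = $7,263
Difference: |$13,476 − $7,263| = $6,213.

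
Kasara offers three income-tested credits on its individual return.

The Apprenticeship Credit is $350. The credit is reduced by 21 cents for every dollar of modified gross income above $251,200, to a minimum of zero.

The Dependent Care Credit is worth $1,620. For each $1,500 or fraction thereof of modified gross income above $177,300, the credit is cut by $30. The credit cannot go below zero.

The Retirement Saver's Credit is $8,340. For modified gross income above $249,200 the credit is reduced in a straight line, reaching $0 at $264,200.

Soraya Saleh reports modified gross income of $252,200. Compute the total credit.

$6,932

Apprenticeship Credit: 21% of the $1,000 excess over $251,200 is $210; credit = $350 − $210 = $140.
Dependent Care Credit: income exceeds $177,300 by $74,900, which is 50 full-or-partial $1,500 increments; reduction = 50 × $30 = $1,500, leaving $120.
Retirement Saver's Credit: $252,200 is $3,000 into a $15,000 phase-out range, leaving 12,000/15,000 of the credit: $8,340 × 12,000/15,000 = $6,672.
Total: $140 + $120 + $6,672 = $6,932.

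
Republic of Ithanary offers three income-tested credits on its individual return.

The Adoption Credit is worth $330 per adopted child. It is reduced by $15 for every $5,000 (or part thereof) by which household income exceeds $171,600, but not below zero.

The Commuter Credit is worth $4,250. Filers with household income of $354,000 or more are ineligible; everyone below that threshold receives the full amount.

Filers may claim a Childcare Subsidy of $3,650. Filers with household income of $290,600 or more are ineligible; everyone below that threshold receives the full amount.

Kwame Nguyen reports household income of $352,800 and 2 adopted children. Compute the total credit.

Adoption Credit: base = 2 × $330 = $660. income exceeds $171,600 by $181,200, which is 37 full-or-partial $5,000 increments; reduction = 37 × $15 = $555, leaving $105.
Commuter Credit: $352,800 is below the $354,000 cutoff, so the full $4,250 applies.
Childcare Subsidy: $352,800 meets or exceeds the $290,600 cutoff, so the credit is $0.
Total: $105 + $4,250 + $0 = $4,355.

$4,355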